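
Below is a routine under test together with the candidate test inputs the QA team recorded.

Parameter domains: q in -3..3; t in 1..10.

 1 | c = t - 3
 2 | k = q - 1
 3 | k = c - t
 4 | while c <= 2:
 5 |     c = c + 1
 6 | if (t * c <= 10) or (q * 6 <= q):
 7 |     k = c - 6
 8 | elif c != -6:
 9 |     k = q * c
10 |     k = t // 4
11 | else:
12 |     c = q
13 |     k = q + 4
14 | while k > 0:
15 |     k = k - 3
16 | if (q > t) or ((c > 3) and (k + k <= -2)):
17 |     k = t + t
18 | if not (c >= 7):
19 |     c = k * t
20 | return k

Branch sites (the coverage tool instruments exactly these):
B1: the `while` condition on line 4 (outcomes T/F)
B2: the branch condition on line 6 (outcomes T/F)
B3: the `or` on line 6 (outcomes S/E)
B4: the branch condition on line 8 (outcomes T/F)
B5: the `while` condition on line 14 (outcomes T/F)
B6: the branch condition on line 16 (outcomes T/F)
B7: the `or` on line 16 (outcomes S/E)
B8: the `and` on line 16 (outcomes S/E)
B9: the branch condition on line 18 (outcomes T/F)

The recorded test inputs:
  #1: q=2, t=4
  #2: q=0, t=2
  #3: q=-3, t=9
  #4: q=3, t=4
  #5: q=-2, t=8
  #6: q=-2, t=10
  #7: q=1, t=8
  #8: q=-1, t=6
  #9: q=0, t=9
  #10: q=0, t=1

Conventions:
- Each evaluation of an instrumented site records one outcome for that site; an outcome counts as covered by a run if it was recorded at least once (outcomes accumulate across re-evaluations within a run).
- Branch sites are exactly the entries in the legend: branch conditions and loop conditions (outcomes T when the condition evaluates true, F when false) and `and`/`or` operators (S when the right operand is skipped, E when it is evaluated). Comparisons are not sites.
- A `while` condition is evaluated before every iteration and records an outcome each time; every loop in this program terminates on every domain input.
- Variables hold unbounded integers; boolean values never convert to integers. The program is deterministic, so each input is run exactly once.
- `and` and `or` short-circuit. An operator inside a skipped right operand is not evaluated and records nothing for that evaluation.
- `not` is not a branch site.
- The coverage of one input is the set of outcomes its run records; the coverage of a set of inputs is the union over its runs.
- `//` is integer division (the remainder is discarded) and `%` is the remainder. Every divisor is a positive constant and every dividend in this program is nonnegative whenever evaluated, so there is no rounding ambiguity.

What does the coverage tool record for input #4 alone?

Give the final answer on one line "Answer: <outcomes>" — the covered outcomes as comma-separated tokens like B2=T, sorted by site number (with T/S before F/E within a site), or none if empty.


Running input #4 (q=3, t=4), event by event:
  B1->T, B1->T, B1->F, B3->E, B2->F, B4->T, B5->T, B5->F, B7->E, B8->S
  B6->F, B9->T
deduplicating events, the covered set is: B1=T, B1=F, B2=F, B3=E, B4=T, B5=T, B5=F, B6=F, B7=E, B8=S, B9=T
Answer: B1=T, B1=F, B2=F, B3=E, B4=T, B5=T, B5=F, B6=F, B7=E, B8=S, B9=T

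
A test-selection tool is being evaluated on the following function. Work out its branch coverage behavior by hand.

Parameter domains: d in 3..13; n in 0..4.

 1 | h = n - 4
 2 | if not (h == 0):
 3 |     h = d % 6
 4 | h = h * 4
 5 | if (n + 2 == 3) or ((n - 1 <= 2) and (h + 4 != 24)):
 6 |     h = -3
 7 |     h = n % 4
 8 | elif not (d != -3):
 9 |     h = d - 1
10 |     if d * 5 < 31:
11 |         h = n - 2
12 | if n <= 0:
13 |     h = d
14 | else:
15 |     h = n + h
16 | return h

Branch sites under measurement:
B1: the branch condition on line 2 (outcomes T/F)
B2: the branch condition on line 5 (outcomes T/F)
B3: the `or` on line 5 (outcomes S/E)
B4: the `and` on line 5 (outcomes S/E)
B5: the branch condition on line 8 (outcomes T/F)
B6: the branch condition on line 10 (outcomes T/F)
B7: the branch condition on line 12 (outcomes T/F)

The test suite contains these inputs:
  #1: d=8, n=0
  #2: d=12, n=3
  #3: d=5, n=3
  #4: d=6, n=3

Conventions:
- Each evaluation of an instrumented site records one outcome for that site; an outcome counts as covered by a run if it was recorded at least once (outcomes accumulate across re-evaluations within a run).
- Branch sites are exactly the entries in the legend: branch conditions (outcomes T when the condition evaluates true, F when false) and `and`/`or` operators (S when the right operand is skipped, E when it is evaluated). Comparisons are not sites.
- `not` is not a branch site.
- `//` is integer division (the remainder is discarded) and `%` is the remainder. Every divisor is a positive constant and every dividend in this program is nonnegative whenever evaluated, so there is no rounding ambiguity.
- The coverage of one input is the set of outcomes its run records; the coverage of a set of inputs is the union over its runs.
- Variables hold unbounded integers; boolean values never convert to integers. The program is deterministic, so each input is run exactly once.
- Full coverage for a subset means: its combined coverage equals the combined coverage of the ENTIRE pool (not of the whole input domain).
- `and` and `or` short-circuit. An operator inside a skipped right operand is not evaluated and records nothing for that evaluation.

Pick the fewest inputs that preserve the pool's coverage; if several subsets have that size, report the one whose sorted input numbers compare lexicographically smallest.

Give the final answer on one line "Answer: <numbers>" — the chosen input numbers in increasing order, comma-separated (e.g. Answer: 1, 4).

test 1 (d=8, n=0) fires B1->T, B3->E, B4->E, B2->T, B7->T; hits B1=T, B2=T, B3=E, B4=E, B7=T
test 2 (d=12, n=3) fires B1->T, B3->E, B4->E, B2->T, B7->F; hits B1=T, B2=T, B3=E, B4=E, B7=F
test 3 (d=5, n=3) fires B1->T, B3->E, B4->E, B2->F, B5->F, B7->F; hits B1=T, B2=F, B3=E, B4=E, B5=F, B7=F
test 4 (d=6, n=3) fires B1->T, B3->E, B4->E, B2->T, B7->F; hits B1=T, B2=T, B3=E, B4=E, B7=F
pool-wide coverage (8 outcomes): B1=T, B2=T, B2=F, B3=E, B4=E, B5=F, B7=T, B7=F
no size-1 subset reaches all 8 outcomes (best union: 6/8)
inputs {1, 3} (size 2) cover everything; no size-2 subset with a lexicographically smaller index list covers all 8

Answer: 1, 3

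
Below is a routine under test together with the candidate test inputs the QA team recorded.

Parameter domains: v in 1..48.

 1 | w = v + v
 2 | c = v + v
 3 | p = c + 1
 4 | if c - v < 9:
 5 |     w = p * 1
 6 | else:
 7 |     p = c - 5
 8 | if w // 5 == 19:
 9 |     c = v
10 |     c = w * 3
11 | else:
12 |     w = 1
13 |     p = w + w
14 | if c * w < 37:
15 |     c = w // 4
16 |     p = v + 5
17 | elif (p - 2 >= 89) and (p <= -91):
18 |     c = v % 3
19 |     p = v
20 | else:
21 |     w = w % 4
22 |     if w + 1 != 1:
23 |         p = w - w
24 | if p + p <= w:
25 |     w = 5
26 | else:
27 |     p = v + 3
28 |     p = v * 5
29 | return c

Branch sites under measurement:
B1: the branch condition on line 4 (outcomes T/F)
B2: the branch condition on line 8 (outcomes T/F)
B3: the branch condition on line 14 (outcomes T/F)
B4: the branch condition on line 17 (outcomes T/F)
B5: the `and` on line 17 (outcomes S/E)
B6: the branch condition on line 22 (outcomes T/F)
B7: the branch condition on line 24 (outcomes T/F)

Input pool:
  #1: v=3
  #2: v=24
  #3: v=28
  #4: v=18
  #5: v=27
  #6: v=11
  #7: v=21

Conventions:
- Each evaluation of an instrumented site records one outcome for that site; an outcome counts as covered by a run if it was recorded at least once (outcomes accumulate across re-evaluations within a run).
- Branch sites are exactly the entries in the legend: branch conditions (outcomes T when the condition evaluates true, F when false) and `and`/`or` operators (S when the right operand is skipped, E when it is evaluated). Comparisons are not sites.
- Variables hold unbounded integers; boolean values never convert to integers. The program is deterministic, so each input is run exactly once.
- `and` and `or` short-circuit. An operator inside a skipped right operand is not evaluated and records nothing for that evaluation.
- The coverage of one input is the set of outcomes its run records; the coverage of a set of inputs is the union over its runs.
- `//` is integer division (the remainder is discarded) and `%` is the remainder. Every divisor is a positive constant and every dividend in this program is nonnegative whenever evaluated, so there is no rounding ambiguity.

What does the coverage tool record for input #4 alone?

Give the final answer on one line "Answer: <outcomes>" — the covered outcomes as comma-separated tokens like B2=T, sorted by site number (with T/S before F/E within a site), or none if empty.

Running input #4 (v=18), event by event:
  B1->F, B2->F, B3->T, B7->F
distinct outcomes covered: B1=F, B2=F, B3=T, B7=F

Answer: B1=F, B2=F, B3=T, B7=F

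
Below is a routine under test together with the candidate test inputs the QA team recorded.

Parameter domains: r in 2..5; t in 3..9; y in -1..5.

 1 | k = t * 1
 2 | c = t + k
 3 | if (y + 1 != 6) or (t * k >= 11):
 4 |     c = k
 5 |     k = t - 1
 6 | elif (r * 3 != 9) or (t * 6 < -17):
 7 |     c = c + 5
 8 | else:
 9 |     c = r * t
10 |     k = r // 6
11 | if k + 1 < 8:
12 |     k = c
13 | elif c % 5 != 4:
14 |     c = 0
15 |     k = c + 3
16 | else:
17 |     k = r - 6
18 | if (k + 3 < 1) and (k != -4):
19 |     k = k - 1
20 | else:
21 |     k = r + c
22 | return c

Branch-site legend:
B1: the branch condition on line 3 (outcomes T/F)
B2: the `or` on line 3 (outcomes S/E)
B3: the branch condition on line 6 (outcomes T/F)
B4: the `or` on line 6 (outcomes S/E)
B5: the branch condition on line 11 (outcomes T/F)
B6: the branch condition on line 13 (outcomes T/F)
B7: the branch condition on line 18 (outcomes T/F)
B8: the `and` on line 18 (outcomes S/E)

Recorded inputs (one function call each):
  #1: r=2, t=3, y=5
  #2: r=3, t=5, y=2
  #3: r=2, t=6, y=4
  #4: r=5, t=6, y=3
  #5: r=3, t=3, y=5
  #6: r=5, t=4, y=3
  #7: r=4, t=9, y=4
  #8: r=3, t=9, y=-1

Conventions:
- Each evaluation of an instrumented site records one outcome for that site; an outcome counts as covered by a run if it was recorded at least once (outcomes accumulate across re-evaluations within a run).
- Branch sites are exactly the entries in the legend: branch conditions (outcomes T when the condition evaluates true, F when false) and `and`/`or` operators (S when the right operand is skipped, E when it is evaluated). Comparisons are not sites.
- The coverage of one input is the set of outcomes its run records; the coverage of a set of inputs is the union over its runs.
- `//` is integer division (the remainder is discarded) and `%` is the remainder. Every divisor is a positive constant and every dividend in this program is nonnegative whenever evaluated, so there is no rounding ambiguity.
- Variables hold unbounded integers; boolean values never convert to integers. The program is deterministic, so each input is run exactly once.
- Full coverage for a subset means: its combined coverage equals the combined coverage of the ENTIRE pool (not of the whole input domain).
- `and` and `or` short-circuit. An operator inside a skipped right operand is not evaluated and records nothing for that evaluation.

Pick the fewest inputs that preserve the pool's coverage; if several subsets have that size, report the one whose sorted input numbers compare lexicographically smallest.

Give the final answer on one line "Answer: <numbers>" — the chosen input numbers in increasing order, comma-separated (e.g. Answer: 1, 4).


#1 (r=2, t=3, y=5) -> B2->E, B1->F, B4->S, B3->T, B5->T, B8->S, B7->F; covered: B1=F, B2=E, B3=T, B4=S, B5=T, B7=F, B8=S
#2 (r=3, t=5, y=2) -> B2->S, B1->T, B5->T, B8->S, B7->F; covered: B1=T, B2=S, B5=T, B7=F, B8=S
#3 (r=2, t=6, y=4) -> B2->S, B1->T, B5->T, B8->S, B7->F; covered: B1=T, B2=S, B5=T, B7=F, B8=S
#4 (r=5, t=6, y=3) -> B2->S, B1->T, B5->T, B8->S, B7->F; covered: B1=T, B2=S, B5=T, B7=F, B8=S
#5 (r=3, t=3, y=5) -> B2->E, B1->F, B4->E, B3->F, B5->T, B8->S, B7->F; covered: B1=F, B2=E, B3=F, B4=E, B5=T, B7=F, B8=S
#6 (r=5, t=4, y=3) -> B2->S, B1->T, B5->T, B8->S, B7->F; covered: B1=T, B2=S, B5=T, B7=F, B8=S
#7 (r=4, t=9, y=4) -> B2->S, B1->T, B5->F, B6->F, B8->S, B7->F; covered: B1=T, B2=S, B5=F, B6=F, B7=F, B8=S
#8 (r=3, t=9, y=-1) -> B2->S, B1->T, B5->F, B6->F, B8->E, B7->T; covered: B1=T, B2=S, B5=F, B6=F, B7=T, B8=E
union over all inputs: B1=T, B1=F, B2=S, B2=E, B3=T, B3=F, B4=S, B4=E, B5=T, B5=F, B6=F, B7=T, B7=F, B8=S, B8=E (15 outcomes)
checked all size-1 subsets: none covers 15 outcomes (max 7/15)
checked all size-2 subsets: none covers 15 outcomes (max 13/15)
size 3: inputs {1, 5, 8} cover all 15 outcomes, and no lexicographically smaller subset of this size does
Answer: 1, 5, 8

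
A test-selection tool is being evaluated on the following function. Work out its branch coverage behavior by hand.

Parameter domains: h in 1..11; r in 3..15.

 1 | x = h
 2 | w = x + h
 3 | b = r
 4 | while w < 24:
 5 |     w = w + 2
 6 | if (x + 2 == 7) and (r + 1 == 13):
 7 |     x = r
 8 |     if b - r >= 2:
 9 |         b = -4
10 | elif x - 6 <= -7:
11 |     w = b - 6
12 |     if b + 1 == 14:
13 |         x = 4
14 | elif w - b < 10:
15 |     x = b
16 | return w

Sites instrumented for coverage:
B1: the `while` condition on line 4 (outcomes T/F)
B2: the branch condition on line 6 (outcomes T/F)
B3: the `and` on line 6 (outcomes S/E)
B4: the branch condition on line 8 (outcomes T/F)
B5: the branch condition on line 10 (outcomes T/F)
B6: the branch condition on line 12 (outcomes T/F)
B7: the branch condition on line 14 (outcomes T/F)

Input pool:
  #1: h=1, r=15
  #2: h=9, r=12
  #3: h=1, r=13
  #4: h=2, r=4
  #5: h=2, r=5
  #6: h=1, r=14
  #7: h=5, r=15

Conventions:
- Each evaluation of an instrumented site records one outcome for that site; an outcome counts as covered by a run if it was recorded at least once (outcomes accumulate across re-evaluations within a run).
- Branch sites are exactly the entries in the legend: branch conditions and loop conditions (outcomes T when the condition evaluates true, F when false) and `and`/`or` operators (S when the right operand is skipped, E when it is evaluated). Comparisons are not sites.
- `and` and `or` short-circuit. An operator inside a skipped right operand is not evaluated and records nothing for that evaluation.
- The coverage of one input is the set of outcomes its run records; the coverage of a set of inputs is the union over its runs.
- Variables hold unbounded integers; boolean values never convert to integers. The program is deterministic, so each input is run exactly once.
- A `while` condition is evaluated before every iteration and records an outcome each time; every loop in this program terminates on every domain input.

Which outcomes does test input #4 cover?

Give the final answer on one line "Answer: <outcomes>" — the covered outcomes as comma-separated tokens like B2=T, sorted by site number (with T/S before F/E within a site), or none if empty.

Running input #4 (h=2, r=4), event by event:
  B1->T, B1->T, B1->T, B1->T, B1->T, B1->T, B1->T, B1->T, B1->T, B1->T
  B1->F, B3->S, B2->F, B5->F, B7->F
as a set, this run covers: B1=T, B1=F, B2=F, B3=S, B5=F, B7=F

Answer: B1=T, B1=F, B2=F, B3=S, B5=F, B7=F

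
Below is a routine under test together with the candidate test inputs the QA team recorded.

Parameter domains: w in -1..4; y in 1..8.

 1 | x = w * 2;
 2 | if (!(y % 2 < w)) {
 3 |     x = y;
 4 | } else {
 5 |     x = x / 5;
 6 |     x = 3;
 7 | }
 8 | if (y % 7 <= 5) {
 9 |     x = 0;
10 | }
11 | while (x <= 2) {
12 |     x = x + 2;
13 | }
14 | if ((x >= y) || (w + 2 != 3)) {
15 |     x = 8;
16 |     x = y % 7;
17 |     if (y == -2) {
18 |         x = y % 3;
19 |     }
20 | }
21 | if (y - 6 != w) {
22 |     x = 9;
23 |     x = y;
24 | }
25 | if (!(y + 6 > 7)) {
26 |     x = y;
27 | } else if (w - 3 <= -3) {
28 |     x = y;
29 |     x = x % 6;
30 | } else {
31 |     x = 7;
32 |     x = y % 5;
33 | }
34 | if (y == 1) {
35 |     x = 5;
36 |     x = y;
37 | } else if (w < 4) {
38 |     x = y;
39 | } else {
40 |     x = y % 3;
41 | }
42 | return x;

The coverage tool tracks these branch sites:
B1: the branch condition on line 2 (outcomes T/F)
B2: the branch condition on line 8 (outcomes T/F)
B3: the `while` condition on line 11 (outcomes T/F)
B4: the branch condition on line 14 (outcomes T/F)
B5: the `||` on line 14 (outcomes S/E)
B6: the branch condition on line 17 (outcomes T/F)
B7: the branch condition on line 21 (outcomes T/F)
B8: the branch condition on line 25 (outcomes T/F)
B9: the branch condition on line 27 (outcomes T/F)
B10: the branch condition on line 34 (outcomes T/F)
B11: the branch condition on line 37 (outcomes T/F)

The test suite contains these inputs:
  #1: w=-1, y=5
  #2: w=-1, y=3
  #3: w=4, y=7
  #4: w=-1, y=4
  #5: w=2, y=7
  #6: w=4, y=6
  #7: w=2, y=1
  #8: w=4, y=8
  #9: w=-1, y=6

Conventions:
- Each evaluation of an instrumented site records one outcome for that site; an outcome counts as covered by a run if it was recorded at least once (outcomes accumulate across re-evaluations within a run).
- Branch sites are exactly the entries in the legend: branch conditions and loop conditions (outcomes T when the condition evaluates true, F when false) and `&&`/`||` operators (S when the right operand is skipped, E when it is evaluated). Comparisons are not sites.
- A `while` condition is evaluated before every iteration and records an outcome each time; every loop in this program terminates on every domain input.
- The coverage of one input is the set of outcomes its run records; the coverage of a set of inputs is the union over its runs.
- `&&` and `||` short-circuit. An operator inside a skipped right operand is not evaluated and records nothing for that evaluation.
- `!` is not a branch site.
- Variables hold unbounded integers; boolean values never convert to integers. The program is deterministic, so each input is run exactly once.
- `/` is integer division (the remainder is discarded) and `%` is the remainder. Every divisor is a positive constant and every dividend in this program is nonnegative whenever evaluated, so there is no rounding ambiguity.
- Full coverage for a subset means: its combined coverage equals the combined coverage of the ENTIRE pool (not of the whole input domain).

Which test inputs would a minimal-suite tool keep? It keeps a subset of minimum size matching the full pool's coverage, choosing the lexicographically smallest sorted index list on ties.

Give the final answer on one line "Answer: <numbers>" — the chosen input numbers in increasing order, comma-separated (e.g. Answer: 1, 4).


test 1 (w=-1, y=5) hits B1=T, B2=T, B3=T, B3=F, B4=T, B5=E, B6=F, B7=F, B8=F, B9=T, B10=F, B11=T
test 2 (w=-1, y=3) hits B1=T, B2=T, B3=T, B3=F, B4=T, B5=S, B6=F, B7=T, B8=F, B9=T, B10=F, B11=T
test 3 (w=4, y=7) hits B1=F, B2=T, B3=T, B3=F, B4=T, B5=E, B6=F, B7=T, B8=F, B9=F, B10=F, B11=F
test 4 (w=-1, y=4) hits B1=T, B2=T, B3=T, B3=F, B4=T, B5=S, B6=F, B7=T, B8=F, B9=T, B10=F, B11=T
test 5 (w=2, y=7) hits B1=F, B2=T, B3=T, B3=F, B4=T, B5=E, B6=F, B7=T, B8=F, B9=F, B10=F, B11=T
test 6 (w=4, y=6) hits B1=F, B2=F, B3=F, B4=T, B5=E, B6=F, B7=T, B8=F, B9=F, B10=F, B11=F
test 7 (w=2, y=1) hits B1=F, B2=T, B3=T, B3=F, B4=T, B5=S, B6=F, B7=T, B8=T, B10=T
test 8 (w=4, y=8) hits B1=F, B2=T, B3=T, B3=F, B4=T, B5=E, B6=F, B7=T, B8=F, B9=F, B10=F, B11=F
test 9 (w=-1, y=6) hits B1=T, B2=F, B3=F, B4=T, B5=S, B6=F, B7=T, B8=F, B9=T, B10=F, B11=T
pool-wide coverage (20 outcomes): B1=T, B1=F, B2=T, B2=F, B3=T, B3=F, B4=T, B5=S, B5=E, B6=F, B7=T, B7=F, B8=T, B8=F, B9=T, B9=F, B10=T, B10=F, B11=T, B11=F
checked all size-1 subsets: none covers 20 outcomes (max 12/20)
checked all size-2 subsets: none covers 20 outcomes (max 17/20)
size 3: inputs {1, 6, 7} cover all 20 outcomes, and no lexicographically smaller subset of this size does
Answer: 1, 6, 7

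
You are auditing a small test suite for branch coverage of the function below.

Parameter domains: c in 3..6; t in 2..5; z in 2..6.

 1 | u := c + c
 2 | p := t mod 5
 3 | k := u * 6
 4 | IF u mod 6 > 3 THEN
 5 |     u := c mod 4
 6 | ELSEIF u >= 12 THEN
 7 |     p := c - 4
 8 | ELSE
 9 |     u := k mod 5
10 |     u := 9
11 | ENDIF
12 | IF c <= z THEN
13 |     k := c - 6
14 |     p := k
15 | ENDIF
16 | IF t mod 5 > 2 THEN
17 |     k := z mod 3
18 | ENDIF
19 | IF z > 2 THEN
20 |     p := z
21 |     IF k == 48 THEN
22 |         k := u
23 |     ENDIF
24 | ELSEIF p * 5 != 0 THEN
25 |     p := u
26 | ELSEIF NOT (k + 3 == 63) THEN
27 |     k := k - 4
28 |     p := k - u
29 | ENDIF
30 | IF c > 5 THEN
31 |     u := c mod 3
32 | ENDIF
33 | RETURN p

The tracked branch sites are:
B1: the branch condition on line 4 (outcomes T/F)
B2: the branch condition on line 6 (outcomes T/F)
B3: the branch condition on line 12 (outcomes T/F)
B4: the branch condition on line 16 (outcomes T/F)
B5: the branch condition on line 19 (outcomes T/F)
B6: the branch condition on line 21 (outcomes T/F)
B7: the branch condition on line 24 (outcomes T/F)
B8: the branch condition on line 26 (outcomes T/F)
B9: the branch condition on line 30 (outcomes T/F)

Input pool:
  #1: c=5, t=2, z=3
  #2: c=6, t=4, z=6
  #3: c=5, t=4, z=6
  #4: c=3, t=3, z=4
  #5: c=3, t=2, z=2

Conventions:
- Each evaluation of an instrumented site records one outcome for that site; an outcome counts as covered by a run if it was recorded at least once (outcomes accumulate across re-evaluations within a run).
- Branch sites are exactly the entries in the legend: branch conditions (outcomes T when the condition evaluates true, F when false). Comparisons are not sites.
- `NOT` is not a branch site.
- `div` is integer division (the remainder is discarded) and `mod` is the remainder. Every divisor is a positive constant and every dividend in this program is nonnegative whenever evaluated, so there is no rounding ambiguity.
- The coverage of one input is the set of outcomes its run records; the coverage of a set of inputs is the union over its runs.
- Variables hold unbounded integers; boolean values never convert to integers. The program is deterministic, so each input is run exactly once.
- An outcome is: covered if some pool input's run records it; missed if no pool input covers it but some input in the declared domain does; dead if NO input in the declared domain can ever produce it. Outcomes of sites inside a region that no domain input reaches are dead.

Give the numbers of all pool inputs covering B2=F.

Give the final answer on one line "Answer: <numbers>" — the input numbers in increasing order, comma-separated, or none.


input #1 (c=5, t=2, z=3): never hits B2=F
input #2 (c=6, t=4, z=6): never hits B2=F
input #3 (c=5, t=4, z=6): never hits B2=F
input #4 (c=3, t=3, z=4): hits B2=F
input #5 (c=3, t=2, z=2): hits B2=F
Answer: 4, 5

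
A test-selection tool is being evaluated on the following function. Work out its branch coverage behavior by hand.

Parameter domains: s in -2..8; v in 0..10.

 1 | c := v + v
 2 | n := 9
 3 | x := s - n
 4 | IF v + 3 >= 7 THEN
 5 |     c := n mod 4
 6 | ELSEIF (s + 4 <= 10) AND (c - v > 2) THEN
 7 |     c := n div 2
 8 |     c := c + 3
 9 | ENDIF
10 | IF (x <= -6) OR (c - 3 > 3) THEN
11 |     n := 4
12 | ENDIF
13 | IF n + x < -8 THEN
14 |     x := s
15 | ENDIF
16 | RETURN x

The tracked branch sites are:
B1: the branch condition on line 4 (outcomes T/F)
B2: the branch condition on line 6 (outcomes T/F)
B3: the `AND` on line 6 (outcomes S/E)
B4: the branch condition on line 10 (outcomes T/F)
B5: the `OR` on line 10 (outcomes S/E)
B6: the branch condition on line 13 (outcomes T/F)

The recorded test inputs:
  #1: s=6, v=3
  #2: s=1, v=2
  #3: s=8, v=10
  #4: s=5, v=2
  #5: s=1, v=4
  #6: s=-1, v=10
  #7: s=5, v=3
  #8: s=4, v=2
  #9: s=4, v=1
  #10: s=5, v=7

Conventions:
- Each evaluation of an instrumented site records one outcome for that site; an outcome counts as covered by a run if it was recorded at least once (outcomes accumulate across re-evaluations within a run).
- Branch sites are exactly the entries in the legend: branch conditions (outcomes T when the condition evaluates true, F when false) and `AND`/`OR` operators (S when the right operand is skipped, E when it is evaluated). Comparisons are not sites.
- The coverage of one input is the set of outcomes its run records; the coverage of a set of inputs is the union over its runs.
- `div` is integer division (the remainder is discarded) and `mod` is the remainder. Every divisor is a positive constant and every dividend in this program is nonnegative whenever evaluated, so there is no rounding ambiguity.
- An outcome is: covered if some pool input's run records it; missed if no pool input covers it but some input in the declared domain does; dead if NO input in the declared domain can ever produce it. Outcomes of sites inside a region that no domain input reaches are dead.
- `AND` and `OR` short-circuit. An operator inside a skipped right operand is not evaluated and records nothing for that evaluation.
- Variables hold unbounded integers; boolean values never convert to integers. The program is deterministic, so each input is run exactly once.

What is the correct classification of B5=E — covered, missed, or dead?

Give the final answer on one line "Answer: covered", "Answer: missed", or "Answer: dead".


B5=E is recorded by pool input(s) 1, 3, 4, 7, 8, 9, 10 -> covered
Answer: covered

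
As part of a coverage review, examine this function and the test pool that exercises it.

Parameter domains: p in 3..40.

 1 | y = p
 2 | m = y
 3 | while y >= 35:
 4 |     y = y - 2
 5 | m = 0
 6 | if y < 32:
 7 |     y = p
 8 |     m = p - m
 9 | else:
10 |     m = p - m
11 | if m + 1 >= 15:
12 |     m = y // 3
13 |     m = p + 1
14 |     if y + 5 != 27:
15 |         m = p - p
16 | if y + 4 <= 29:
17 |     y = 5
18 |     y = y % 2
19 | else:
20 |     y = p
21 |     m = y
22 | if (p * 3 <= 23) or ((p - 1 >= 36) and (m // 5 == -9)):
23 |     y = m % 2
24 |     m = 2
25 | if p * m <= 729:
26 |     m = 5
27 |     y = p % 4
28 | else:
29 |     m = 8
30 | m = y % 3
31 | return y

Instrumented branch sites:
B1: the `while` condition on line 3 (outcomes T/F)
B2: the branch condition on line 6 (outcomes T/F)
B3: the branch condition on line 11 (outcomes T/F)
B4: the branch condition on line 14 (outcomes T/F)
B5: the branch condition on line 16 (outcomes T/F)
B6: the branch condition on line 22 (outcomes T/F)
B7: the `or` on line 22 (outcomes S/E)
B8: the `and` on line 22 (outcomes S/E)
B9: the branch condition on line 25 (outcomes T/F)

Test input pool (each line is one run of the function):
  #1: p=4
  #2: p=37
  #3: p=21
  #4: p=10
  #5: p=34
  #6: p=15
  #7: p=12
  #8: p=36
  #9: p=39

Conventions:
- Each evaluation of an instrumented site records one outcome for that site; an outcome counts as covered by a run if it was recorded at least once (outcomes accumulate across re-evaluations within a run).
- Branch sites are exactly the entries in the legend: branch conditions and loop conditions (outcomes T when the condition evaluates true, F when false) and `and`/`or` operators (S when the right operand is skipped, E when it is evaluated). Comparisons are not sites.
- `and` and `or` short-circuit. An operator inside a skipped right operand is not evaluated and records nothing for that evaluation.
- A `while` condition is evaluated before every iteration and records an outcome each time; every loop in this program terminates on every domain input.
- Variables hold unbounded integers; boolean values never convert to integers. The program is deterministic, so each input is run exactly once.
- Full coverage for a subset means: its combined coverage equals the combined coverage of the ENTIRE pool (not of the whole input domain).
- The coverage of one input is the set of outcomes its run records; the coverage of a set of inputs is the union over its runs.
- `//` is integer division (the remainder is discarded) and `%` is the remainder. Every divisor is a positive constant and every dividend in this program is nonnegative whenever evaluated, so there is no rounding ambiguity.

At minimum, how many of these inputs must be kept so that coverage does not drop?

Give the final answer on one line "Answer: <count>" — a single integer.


test 1 (p=4) fires B1->F, B2->T, B3->F, B5->T, B7->S, B6->T, B9->T; hits B1=F, B2=T, B3=F, B5=T, B6=T, B7=S, B9=T
test 2 (p=37) fires B1->T, B1->T, B1->F, B2->F, B3->T, B4->T, B5->F, B7->E, B8->E, B6->F, B9->F; hits B1=T, B1=F, B2=F, B3=T, B4=T, B5=F, B6=F, B7=E, B8=E, B9=F
test 3 (p=21) fires B1->F, B2->T, B3->T, B4->T, B5->T, B7->E, B8->S, B6->F, B9->T; hits B1=F, B2=T, B3=T, B4=T, B5=T, B6=F, B7=E, B8=S, B9=T
test 4 (p=10) fires B1->F, B2->T, B3->F, B5->T, B7->E, B8->S, B6->F, B9->T; hits B1=F, B2=T, B3=F, B5=T, B6=F, B7=E, B8=S, B9=T
test 5 (p=34) fires B1->F, B2->F, B3->T, B4->T, B5->F, B7->E, B8->S, B6->F, B9->F; hits B1=F, B2=F, B3=T, B4=T, B5=F, B6=F, B7=E, B8=S, B9=F
test 6 (p=15) fires B1->F, B2->T, B3->T, B4->T, B5->T, B7->E, B8->S, B6->F, B9->T; hits B1=F, B2=T, B3=T, B4=T, B5=T, B6=F, B7=E, B8=S, B9=T
test 7 (p=12) fires B1->F, B2->T, B3->F, B5->T, B7->E, B8->S, B6->F, B9->T; hits B1=F, B2=T, B3=F, B5=T, B6=F, B7=E, B8=S, B9=T
test 8 (p=36) fires B1->T, B1->F, B2->F, B3->T, B4->T, B5->F, B7->E, B8->S, B6->F, B9->F; hits B1=T, B1=F, B2=F, B3=T, B4=T, B5=F, B6=F, B7=E, B8=S, B9=F
test 9 (p=39) fires B1->T, B1->T, B1->T, B1->F, B2->F, B3->T, B4->T, B5->F, B7->E, B8->E, B6->F, B9->F; hits B1=T, B1=F, B2=F, B3=T, B4=T, B5=F, B6=F, B7=E, B8=E, B9=F
the full pool covers 17 outcomes: B1=T, B1=F, B2=T, B2=F, B3=T, B3=F, B4=T, B5=T, B5=F, B6=T, B6=F, B7=S, B7=E, B8=S, B8=E, B9=T, B9=F
every size-1 subset falls short of the 17 outcomes (best: 10/17)
every size-2 subset falls short of the 17 outcomes (best: 16/17)
at size 3, {1, 2, 3} reaches all 17 outcomes; every lexicographically earlier size-3 subset fails
Answer: 3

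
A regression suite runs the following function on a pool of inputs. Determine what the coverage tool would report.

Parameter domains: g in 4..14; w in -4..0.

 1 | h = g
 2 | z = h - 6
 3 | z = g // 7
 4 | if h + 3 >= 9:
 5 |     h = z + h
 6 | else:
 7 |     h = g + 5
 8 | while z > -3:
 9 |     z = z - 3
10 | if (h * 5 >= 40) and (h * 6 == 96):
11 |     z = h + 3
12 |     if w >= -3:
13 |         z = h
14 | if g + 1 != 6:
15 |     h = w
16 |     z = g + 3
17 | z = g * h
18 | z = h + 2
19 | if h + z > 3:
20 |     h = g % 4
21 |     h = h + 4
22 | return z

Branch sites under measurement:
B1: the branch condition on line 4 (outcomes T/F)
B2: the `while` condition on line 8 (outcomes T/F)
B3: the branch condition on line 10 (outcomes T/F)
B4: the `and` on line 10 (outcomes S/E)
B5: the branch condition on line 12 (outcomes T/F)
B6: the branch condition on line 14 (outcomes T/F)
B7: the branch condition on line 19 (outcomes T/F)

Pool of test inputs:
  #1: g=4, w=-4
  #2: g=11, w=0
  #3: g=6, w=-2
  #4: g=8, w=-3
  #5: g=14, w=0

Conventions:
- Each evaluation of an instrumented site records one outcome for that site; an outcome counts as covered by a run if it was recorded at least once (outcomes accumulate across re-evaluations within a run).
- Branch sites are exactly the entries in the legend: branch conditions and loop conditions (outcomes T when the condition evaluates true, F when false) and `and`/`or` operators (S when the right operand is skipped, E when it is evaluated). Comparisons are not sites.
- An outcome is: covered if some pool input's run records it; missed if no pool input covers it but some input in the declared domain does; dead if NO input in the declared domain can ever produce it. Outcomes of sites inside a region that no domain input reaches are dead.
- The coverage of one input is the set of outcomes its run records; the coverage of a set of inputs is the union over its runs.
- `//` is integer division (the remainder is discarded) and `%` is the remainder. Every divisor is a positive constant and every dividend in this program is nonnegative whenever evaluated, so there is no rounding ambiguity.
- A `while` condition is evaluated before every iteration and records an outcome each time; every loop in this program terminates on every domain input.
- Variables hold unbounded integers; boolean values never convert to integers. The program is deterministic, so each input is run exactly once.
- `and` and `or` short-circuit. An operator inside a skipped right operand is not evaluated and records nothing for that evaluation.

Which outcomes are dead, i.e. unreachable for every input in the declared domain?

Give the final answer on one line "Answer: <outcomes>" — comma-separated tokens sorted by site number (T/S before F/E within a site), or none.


running all 55 domain inputs and tallying outcomes:
  reachable outcomes have witnesses, e.g. B1=T (e.g. g=6, w=-4), B1=F (e.g. g=4, w=-4), B2=T (e.g. g=4, w=-4), B2=F (e.g. g=4, w=-4)
Answer: none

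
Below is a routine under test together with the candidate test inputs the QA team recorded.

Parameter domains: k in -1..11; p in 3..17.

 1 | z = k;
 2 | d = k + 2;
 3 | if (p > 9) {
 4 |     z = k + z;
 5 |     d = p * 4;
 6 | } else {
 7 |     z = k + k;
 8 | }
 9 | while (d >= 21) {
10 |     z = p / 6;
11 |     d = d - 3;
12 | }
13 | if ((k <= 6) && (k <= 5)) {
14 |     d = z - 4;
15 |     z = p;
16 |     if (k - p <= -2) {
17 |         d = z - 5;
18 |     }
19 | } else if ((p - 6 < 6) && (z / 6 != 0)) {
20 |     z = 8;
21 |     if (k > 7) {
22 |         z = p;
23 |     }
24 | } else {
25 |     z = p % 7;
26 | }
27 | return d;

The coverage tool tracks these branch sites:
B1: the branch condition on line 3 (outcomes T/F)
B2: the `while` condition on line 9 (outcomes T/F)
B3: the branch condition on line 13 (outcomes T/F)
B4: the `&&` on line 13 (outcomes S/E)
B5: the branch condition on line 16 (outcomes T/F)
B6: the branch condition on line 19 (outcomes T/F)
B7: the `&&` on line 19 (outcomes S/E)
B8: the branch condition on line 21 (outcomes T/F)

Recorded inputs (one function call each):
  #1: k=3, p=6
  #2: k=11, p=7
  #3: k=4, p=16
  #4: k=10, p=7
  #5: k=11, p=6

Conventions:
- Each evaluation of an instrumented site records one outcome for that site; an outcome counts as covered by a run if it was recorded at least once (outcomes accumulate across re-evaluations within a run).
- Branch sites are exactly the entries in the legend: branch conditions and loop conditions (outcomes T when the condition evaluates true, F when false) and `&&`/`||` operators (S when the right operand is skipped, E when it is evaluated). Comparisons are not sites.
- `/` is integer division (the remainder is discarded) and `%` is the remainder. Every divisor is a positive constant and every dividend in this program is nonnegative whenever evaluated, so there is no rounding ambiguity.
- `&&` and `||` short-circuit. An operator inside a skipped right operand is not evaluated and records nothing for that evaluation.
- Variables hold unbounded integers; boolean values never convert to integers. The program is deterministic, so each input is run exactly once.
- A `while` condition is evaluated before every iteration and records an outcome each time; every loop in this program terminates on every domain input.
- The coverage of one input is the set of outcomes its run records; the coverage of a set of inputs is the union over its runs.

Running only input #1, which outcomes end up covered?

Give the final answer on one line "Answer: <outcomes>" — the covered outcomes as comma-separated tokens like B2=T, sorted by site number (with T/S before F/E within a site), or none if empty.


Tracing the run of input #1 (k=3, p=6):
  B1->F, B2->F, B4->E, B3->T, B5->T
deduplicating events, the covered set is: B1=F, B2=F, B3=T, B4=E, B5=T
Answer: B1=F, B2=F, B3=T, B4=E, B5=T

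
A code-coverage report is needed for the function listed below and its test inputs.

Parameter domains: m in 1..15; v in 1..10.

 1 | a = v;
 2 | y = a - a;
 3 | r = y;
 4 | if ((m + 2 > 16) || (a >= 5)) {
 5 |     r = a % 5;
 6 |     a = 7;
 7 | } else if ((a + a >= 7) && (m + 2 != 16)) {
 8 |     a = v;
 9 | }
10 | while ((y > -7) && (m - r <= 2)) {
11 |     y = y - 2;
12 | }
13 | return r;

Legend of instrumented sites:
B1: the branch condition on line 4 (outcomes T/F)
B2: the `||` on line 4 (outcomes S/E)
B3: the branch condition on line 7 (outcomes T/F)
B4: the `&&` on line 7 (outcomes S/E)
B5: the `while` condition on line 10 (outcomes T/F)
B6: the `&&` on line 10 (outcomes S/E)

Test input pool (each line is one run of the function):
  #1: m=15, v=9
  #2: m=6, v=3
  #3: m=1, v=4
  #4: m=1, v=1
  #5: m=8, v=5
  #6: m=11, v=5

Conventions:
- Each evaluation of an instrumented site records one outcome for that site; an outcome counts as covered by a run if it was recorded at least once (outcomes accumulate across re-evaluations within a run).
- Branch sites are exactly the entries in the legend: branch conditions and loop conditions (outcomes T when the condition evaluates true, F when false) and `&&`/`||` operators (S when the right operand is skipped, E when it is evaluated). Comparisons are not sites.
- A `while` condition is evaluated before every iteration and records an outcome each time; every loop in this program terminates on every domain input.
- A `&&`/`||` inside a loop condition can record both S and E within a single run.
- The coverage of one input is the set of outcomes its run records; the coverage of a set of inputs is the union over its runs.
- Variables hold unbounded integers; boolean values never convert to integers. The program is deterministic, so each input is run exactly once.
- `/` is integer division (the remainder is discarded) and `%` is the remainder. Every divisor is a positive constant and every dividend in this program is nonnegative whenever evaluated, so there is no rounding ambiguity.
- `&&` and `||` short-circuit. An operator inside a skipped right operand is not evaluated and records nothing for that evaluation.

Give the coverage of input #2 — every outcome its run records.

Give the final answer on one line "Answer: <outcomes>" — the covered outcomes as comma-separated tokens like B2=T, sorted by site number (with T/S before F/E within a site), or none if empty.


Running input #2 (m=6, v=3), event by event:
  B2->E, B1->F, B4->S, B3->F, B6->E, B5->F
deduplicating events, the covered set is: B1=F, B2=E, B3=F, B4=S, B5=F, B6=E
Answer: B1=F, B2=E, B3=F, B4=S, B5=F, B6=E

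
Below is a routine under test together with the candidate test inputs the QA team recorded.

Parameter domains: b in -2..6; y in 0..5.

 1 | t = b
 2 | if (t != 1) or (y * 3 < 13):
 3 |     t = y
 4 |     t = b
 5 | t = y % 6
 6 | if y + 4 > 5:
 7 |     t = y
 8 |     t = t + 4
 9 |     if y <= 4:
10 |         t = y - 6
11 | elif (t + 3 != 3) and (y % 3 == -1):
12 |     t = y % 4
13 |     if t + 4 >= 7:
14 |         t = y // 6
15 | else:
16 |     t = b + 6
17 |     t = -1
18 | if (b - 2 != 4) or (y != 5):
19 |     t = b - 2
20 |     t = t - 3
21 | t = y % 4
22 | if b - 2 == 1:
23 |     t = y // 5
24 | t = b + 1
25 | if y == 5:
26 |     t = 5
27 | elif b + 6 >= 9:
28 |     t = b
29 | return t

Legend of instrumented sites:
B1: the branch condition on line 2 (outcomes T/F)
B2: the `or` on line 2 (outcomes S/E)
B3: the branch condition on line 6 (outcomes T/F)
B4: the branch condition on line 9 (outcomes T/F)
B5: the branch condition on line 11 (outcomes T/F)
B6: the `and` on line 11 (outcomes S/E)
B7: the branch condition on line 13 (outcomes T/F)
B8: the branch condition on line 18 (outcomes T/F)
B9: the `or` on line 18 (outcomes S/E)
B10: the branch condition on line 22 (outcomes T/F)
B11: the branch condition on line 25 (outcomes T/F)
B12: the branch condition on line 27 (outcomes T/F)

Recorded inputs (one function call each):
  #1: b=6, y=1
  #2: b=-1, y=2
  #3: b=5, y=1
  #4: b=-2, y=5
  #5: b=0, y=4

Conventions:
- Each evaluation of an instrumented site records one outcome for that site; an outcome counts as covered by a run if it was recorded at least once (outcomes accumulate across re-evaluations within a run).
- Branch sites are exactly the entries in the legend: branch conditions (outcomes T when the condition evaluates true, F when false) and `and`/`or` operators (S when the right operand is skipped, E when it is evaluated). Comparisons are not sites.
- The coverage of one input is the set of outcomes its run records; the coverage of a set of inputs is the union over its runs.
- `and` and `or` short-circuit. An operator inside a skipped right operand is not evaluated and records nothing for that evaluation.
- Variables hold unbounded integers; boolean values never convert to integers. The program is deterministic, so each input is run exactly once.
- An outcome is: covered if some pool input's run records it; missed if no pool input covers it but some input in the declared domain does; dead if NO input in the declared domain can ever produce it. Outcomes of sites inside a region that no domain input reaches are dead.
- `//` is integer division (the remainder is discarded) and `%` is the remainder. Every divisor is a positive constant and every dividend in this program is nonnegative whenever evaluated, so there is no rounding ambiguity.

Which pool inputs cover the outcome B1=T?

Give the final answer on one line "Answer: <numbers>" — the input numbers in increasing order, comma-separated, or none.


input #1 (b=6, y=1): hits B1=T
input #2 (b=-1, y=2): hits B1=T
input #3 (b=5, y=1): hits B1=T
input #4 (b=-2, y=5): hits B1=T
input #5 (b=0, y=4): hits B1=T
Answer: 1, 2, 3, 4, 5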